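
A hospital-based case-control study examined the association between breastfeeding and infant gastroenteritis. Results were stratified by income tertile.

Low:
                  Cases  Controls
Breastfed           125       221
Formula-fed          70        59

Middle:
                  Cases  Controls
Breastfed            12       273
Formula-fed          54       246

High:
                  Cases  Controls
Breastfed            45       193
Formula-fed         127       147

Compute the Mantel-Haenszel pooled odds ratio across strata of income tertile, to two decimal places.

0.32

OR_MH = Σ(aᵢdᵢ/nᵢ) / Σ(bᵢcᵢ/nᵢ), where nᵢ is the stratum total.
Stratum 1 (Low): n = 475; a·d/n = 125·59/475 = 15.5263; b·c/n = 221·70/475 = 32.5684
Stratum 2 (Middle): n = 585; a·d/n = 12·246/585 = 5.0462; b·c/n = 273·54/585 = 25.2000
Stratum 3 (High): n = 512; a·d/n = 45·147/512 = 12.9199; b·c/n = 193·127/512 = 47.8730
OR_MH = (15.5263 + 5.0462 + 12.9199) / (32.5684 + 25.2000 + 47.8730) = 33.4924 / 105.6415 = 0.31704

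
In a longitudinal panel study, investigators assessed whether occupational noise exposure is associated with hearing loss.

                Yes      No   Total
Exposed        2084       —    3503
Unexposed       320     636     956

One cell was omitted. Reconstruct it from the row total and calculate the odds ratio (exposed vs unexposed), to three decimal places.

The missing cell is in the exposed row: 3503 − 2084 = 1419.
So a = 2084, b = 1419, c = 320, d = 636.
OR = (a·d)/(b·c) = (2084 × 636) / (1419 × 320) = 1325424 / 454080 = 2.91892

2.919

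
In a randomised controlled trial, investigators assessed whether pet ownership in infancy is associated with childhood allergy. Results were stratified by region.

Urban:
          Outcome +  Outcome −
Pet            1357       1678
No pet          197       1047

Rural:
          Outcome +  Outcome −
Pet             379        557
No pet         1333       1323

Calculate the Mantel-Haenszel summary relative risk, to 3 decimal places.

RR_MH = Σ(aᵢ·n₀ᵢ/nᵢ) / Σ(cᵢ·n₁ᵢ/nᵢ), with n₁ᵢ = aᵢ+bᵢ (exposed), n₀ᵢ = cᵢ+dᵢ (unexposed), nᵢ = n₁ᵢ+n₀ᵢ.
Stratum 1 (Urban): n₁ = 3035, n₀ = 1244, n = 4279; a·n₀/n = 1357·1244/4279 = 394.5099; c·n₁/n = 197·3035/4279 = 139.7277
Stratum 2 (Rural): n₁ = 936, n₀ = 2656, n = 3592; a·n₀/n = 379·2656/3592 = 280.2405; c·n₁/n = 1333·936/3592 = 347.3519
RR_MH = (394.5099 + 280.2405) / (139.7277 + 347.3519) = 674.7505 / 487.0796 = 1.38530

1.385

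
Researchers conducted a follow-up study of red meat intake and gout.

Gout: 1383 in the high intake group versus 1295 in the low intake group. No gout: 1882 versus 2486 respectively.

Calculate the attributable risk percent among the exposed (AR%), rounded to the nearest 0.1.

19.1

From the description: a = 1383, b = 1882, c = 1295, d = 2486.
Risk in exposed = 1383/3265 = 0.42358; risk in unexposed = 1295/3781 = 0.34250.
RR = 0.42358/0.34250 = 1.23673
AR% = (RR − 1)/RR × 100 = (1.23673 − 1)/1.23673 × 100 = 19.1418%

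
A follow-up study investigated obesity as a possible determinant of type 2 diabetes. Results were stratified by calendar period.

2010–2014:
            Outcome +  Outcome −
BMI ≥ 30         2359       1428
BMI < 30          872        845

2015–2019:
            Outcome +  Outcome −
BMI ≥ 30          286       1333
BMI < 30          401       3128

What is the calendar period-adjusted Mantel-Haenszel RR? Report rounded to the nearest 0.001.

1.284

RR_MH = Σ(aᵢ·n₀ᵢ/nᵢ) / Σ(cᵢ·n₁ᵢ/nᵢ), with n₁ᵢ = aᵢ+bᵢ (exposed), n₀ᵢ = cᵢ+dᵢ (unexposed), nᵢ = n₁ᵢ+n₀ᵢ.
Stratum 1 (2010–2014): n₁ = 3787, n₀ = 1717, n = 5504; a·n₀/n = 2359·1717/5504 = 735.9017; c·n₁/n = 872·3787/5504 = 599.9753
Stratum 2 (2015–2019): n₁ = 1619, n₀ = 3529, n = 5148; a·n₀/n = 286·3529/5148 = 196.0556; c·n₁/n = 401·1619/5148 = 126.1109
RR_MH = (735.9017 + 196.0556) / (599.9753 + 126.1109) = 931.9573 / 726.0862 = 1.28354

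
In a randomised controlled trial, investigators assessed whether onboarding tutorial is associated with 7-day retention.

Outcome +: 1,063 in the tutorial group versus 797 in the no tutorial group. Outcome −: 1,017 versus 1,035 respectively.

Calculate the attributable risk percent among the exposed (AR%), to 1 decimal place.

14.9

From the description: a = 1063, b = 1017, c = 797, d = 1035.
Risk in exposed = 1063/2080 = 0.51106; risk in unexposed = 797/1832 = 0.43504.
RR = 0.51106/0.43504 = 1.17473
AR% = (RR − 1)/RR × 100 = (1.17473 − 1)/1.17473 × 100 = 14.8739%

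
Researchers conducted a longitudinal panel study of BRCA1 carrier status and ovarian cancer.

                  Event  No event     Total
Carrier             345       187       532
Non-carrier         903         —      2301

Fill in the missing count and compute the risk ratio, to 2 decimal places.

1.65

The missing cell is in the unexposed row: 2301 − 903 = 1398.
So a = 345, b = 187, c = 903, d = 1398.
RR = [a/(a+b)] / [c/(c+d)] = (345/532) / (903/2301) = 0.64850/0.39244 = 1.65248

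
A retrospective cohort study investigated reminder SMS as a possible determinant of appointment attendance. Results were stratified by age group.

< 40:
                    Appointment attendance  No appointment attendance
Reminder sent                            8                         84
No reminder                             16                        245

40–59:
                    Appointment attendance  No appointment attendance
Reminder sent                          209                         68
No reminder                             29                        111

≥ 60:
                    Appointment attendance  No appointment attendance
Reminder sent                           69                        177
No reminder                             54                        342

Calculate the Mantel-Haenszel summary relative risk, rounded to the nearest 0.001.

2.689

RR_MH = Σ(aᵢ·n₀ᵢ/nᵢ) / Σ(cᵢ·n₁ᵢ/nᵢ), with n₁ᵢ = aᵢ+bᵢ (exposed), n₀ᵢ = cᵢ+dᵢ (unexposed), nᵢ = n₁ᵢ+n₀ᵢ.
Stratum 1 (< 40): n₁ = 92, n₀ = 261, n = 353; a·n₀/n = 8·261/353 = 5.9150; c·n₁/n = 16·92/353 = 4.1700
Stratum 2 (40–59): n₁ = 277, n₀ = 140, n = 417; a·n₀/n = 209·140/417 = 70.1679; c·n₁/n = 29·277/417 = 19.2638
Stratum 3 (≥ 60): n₁ = 246, n₀ = 396, n = 642; a·n₀/n = 69·396/642 = 42.5607; c·n₁/n = 54·246/642 = 20.6916
RR_MH = (5.9150 + 70.1679 + 42.5607) / (4.1700 + 19.2638 + 20.6916) = 118.6436 / 44.1253 = 2.68879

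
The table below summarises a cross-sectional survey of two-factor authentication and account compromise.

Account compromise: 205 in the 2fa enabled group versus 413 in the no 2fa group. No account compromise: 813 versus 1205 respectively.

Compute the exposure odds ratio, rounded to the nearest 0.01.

From the description: a = 205, b = 813, c = 413, d = 1205.
OR = (a·d)/(b·c) = (205 × 1205) / (813 × 413) = 247025 / 335769 = 0.73570
Exposure is associated with lower odds of account compromise (OR = 0.74 < 1).

0.74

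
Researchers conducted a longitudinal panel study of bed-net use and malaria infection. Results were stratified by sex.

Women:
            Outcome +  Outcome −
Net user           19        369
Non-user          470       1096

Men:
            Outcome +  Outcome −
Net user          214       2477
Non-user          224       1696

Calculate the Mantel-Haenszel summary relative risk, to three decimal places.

0.466

RR_MH = Σ(aᵢ·n₀ᵢ/nᵢ) / Σ(cᵢ·n₁ᵢ/nᵢ), with n₁ᵢ = aᵢ+bᵢ (exposed), n₀ᵢ = cᵢ+dᵢ (unexposed), nᵢ = n₁ᵢ+n₀ᵢ.
Stratum 1 (Women): n₁ = 388, n₀ = 1566, n = 1954; a·n₀/n = 19·1566/1954 = 15.2272; c·n₁/n = 470·388/1954 = 93.3265
Stratum 2 (Men): n₁ = 2691, n₀ = 1920, n = 4611; a·n₀/n = 214·1920/4611 = 89.1087; c·n₁/n = 224·2691/4611 = 130.7274
RR_MH = (15.2272 + 89.1087) / (93.3265 + 130.7274) = 104.3359 / 224.0539 = 0.46567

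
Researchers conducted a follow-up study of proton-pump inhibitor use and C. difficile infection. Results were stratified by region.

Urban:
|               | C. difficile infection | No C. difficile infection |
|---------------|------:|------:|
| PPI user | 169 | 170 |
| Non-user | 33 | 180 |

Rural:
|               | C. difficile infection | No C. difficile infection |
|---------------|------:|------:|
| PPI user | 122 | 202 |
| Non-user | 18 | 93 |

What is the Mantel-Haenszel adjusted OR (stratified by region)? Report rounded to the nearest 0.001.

OR_MH = Σ(aᵢdᵢ/nᵢ) / Σ(bᵢcᵢ/nᵢ), where nᵢ is the stratum total.
Stratum 1 (Urban): n = 552; a·d/n = 169·180/552 = 55.1087; b·c/n = 170·33/552 = 10.1630
Stratum 2 (Rural): n = 435; a·d/n = 122·93/435 = 26.0828; b·c/n = 202·18/435 = 8.3586
OR_MH = (55.1087 + 26.0828) / (10.1630 + 8.3586) = 81.1915 / 18.5217 = 4.38359

4.384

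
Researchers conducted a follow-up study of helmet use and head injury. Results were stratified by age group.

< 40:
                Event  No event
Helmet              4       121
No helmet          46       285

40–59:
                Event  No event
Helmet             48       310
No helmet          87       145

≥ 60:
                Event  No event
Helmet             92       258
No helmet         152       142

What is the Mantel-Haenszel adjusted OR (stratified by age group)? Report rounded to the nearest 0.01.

0.29

OR_MH = Σ(aᵢdᵢ/nᵢ) / Σ(bᵢcᵢ/nᵢ), where nᵢ is the stratum total.
Stratum 1 (< 40): n = 456; a·d/n = 4·285/456 = 2.5000; b·c/n = 121·46/456 = 12.2061
Stratum 2 (40–59): n = 590; a·d/n = 48·145/590 = 11.7966; b·c/n = 310·87/590 = 45.7119
Stratum 3 (≥ 60): n = 644; a·d/n = 92·142/644 = 20.2857; b·c/n = 258·152/644 = 60.8944
OR_MH = (2.5000 + 11.7966 + 20.2857) / (12.2061 + 45.7119 + 60.8944) = 34.5823 / 118.8124 = 0.29107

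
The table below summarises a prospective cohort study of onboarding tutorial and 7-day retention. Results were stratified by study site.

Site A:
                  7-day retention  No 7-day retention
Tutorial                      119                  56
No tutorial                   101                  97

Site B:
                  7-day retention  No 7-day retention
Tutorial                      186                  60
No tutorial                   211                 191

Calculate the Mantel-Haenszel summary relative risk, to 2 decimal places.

RR_MH = Σ(aᵢ·n₀ᵢ/nᵢ) / Σ(cᵢ·n₁ᵢ/nᵢ), with n₁ᵢ = aᵢ+bᵢ (exposed), n₀ᵢ = cᵢ+dᵢ (unexposed), nᵢ = n₁ᵢ+n₀ᵢ.
Stratum 1 (Site A): n₁ = 175, n₀ = 198, n = 373; a·n₀/n = 119·198/373 = 63.1689; c·n₁/n = 101·175/373 = 47.3861
Stratum 2 (Site B): n₁ = 246, n₀ = 402, n = 648; a·n₀/n = 186·402/648 = 115.3889; c·n₁/n = 211·246/648 = 80.1019
RR_MH = (63.1689 + 115.3889) / (47.3861 + 80.1019) = 178.5578 / 127.4879 = 1.40059

1.40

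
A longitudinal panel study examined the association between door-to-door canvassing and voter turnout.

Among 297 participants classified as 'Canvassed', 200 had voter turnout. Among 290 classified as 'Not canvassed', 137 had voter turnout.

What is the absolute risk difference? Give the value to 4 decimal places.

0.2010

From the description: a = 200, b = 97, c = 137, d = 153.
Risk in exposed = 200/297 = 0.673401; risk in unexposed = 137/290 = 0.472414.
Risk difference = 0.673401 − 0.472414 = 0.200987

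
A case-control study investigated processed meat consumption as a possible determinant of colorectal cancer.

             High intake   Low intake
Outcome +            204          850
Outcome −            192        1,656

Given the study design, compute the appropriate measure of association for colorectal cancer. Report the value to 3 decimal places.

Reading the table with exposure as columns: a = 204 (High intake, case), b = 192 (High intake, non-case), c = 850 (Low intake, case), d = 1656.
This is a case-control study: participants were sampled on outcome status, so risks in the source population cannot be estimated directly — relative risk is not valid here. The odds ratio is the appropriate measure.
OR = (a·d)/(b·c) = (204 × 1656) / (192 × 850) = 337824 / 163200 = 2.07000

2.070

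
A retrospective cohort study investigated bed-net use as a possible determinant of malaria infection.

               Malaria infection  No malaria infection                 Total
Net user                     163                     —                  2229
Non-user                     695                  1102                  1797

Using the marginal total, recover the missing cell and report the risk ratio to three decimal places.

The missing cell is in the exposed row: 2229 − 163 = 2066.
So a = 163, b = 2066, c = 695, d = 1102.
RR = [a/(a+b)] / [c/(c+d)] = (163/2229) / (695/1797) = 0.07313/0.38676 = 0.18908

0.189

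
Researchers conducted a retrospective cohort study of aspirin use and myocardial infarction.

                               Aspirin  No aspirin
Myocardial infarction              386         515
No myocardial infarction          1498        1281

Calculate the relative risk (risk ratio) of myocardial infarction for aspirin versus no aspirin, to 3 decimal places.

Reading the table with exposure as columns: a = 386 (Aspirin, case), b = 1498 (Aspirin, non-case), c = 515 (No aspirin, case), d = 1281.
Risk in exposed = 386/1884 = 0.20488; risk in unexposed = 515/1796 = 0.28675.
RR = 0.20488 / 0.28675 = 0.71451
The risk is 29% lower among the exposed than among the unexposed.

0.715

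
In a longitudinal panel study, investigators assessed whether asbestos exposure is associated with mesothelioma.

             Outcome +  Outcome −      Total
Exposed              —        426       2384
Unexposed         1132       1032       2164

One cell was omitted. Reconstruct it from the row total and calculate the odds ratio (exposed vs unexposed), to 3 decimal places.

The missing cell is in the exposed row: 2384 − 426 = 1958.
So a = 1958, b = 426, c = 1132, d = 1032.
OR = (a·d)/(b·c) = (1958 × 1032) / (426 × 1132) = 2020656 / 482232 = 4.19022

4.190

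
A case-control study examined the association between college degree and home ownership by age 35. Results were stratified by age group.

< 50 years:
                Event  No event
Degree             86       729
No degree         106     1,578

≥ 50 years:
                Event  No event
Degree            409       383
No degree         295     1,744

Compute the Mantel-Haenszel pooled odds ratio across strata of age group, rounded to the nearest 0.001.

4.324

OR_MH = Σ(aᵢdᵢ/nᵢ) / Σ(bᵢcᵢ/nᵢ), where nᵢ is the stratum total.
Stratum 1 (< 50 years): n = 2499; a·d/n = 86·1578/2499 = 54.3049; b·c/n = 729·106/2499 = 30.9220
Stratum 2 (≥ 50 years): n = 2831; a·d/n = 409·1744/2831 = 251.9590; b·c/n = 383·295/2831 = 39.9099
OR_MH = (54.3049 + 251.9590) / (30.9220 + 39.9099) = 306.2639 / 70.8319 = 4.32381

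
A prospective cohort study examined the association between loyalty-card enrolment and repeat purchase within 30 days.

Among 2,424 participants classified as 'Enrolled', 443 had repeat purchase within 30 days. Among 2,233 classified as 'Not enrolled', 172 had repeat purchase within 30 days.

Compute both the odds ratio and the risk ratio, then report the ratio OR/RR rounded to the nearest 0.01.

1.13

From the description: a = 443, b = 1981, c = 172, d = 2061.
OR = (443·2061)/(1981·172) = 913023/340732 = 2.67959
Risk in exposed = 443/2424 = 0.18276; risk in unexposed = 172/2233 = 0.07703; RR = 2.37264
OR/RR = 2.67959 / 2.37264 = 1.12937
The outcome is not rare, so the OR lies further from 1 than the RR.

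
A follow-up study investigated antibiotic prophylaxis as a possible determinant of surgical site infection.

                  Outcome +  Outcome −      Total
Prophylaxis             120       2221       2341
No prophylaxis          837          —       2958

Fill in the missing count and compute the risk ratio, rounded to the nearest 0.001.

The missing cell is in the unexposed row: 2958 − 837 = 2121.
So a = 120, b = 2221, c = 837, d = 2121.
RR = [a/(a+b)] / [c/(c+d)] = (120/2341) / (837/2958) = 0.05126/0.28296 = 0.18116

0.181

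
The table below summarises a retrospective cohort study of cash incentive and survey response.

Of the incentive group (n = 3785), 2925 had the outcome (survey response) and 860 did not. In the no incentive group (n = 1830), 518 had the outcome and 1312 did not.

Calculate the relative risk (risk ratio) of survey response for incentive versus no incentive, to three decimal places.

From the description: a = 2925, b = 860, c = 518, d = 1312.
Risk in exposed = 2925/3785 = 0.77279; risk in unexposed = 518/1830 = 0.28306.
RR = 0.77279 / 0.28306 = 2.73012
The risk among the exposed is 2.73 times that among the unexposed.

2.730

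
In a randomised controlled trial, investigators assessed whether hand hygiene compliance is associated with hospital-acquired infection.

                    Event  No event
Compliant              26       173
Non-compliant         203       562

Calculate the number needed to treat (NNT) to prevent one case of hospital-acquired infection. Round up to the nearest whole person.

Risk in treated group = 26/199 = 0.13065; risk in control = 203/765 = 0.26536.
Absolute risk reduction = 0.26536 − 0.13065 = 0.13471
NNT = 1 / ARR = 1 / 0.13471 = 7.424 → round up → 8

8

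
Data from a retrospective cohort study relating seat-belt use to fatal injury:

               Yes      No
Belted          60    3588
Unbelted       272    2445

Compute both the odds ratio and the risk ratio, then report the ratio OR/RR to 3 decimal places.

0.915

Cells: a = 60, b = 3588, c = 272, d = 2445.
OR = (60·2445)/(3588·272) = 146700/975936 = 0.15032
Risk in exposed = 60/3648 = 0.01645; risk in unexposed = 272/2717 = 0.10011; RR = 0.16429
OR/RR = 0.15032 / 0.16429 = 0.91494
The outcome is not rare, so the OR lies further from 1 than the RR.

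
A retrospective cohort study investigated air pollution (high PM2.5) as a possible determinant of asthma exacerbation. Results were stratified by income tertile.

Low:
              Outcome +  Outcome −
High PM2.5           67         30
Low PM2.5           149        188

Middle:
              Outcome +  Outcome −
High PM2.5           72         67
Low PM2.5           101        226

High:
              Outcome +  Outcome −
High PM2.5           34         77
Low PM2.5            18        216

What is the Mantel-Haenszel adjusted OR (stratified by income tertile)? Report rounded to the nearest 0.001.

OR_MH = Σ(aᵢdᵢ/nᵢ) / Σ(bᵢcᵢ/nᵢ), where nᵢ is the stratum total.
Stratum 1 (Low): n = 434; a·d/n = 67·188/434 = 29.0230; b·c/n = 30·149/434 = 10.2995
Stratum 2 (Middle): n = 466; a·d/n = 72·226/466 = 34.9185; b·c/n = 67·101/466 = 14.5215
Stratum 3 (High): n = 345; a·d/n = 34·216/345 = 21.2870; b·c/n = 77·18/345 = 4.0174
OR_MH = (29.0230 + 34.9185 + 21.2870) / (10.2995 + 14.5215 + 4.0174) = 85.2285 / 28.8384 = 2.95538

2.955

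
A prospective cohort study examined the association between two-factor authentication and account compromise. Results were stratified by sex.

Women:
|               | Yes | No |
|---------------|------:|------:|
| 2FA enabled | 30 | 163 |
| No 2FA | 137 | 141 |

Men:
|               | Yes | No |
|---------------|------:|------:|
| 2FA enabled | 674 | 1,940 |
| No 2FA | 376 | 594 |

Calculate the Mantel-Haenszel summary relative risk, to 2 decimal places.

RR_MH = Σ(aᵢ·n₀ᵢ/nᵢ) / Σ(cᵢ·n₁ᵢ/nᵢ), with n₁ᵢ = aᵢ+bᵢ (exposed), n₀ᵢ = cᵢ+dᵢ (unexposed), nᵢ = n₁ᵢ+n₀ᵢ.
Stratum 1 (Women): n₁ = 193, n₀ = 278, n = 471; a·n₀/n = 30·278/471 = 17.7070; c·n₁/n = 137·193/471 = 56.1380
Stratum 2 (Men): n₁ = 2614, n₀ = 970, n = 3584; a·n₀/n = 674·970/3584 = 182.4163; c·n₁/n = 376·2614/3584 = 274.2366
RR_MH = (17.7070 + 182.4163) / (56.1380 + 274.2366) = 200.1233 / 330.3746 = 0.60575

0.61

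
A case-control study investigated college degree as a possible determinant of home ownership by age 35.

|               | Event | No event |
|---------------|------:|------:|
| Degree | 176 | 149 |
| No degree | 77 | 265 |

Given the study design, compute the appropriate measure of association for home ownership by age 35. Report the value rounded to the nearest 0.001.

Cells: a = 176, b = 149, c = 77, d = 265.
This is a case-control study: participants were sampled on outcome status, so risks in the source population cannot be estimated directly — relative risk is not valid here. The odds ratio is the appropriate measure.
OR = (a·d)/(b·c) = (176 × 265) / (149 × 77) = 46640 / 11473 = 4.06520

4.065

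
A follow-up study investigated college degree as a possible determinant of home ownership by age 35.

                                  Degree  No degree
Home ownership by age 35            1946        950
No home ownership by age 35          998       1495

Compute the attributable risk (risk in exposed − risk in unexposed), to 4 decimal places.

Reading the table with exposure as columns: a = 1946 (Degree, case), b = 998 (Degree, non-case), c = 950 (No degree, case), d = 1495.
Risk in exposed = 1946/2944 = 0.661005; risk in unexposed = 950/2445 = 0.388548.
Risk difference = 0.661005 − 0.388548 = 0.272457

0.2725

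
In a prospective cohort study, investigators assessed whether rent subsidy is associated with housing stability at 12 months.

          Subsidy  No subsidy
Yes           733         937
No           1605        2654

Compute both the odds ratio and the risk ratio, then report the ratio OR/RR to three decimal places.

Reading the table with exposure as columns: a = 733 (Subsidy, case), b = 1605 (Subsidy, non-case), c = 937 (No subsidy, case), d = 2654.
OR = (733·2654)/(1605·937) = 1945382/1503885 = 1.29357
Risk in exposed = 733/2338 = 0.31352; risk in unexposed = 937/3591 = 0.26093; RR = 1.20153
OR/RR = 1.29357 / 1.20153 = 1.07660
The outcome is not rare, so the OR lies further from 1 than the RR.

1.077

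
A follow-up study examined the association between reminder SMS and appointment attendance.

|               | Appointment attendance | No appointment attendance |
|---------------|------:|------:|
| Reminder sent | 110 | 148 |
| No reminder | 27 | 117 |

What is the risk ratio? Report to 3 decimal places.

Cells: a = 110, b = 148, c = 27, d = 117.
Risk in exposed = 110/258 = 0.42636; risk in unexposed = 27/144 = 0.18750.
RR = 0.42636 / 0.18750 = 2.27390
The risk among the exposed is 2.27 times that among the unexposed.

2.274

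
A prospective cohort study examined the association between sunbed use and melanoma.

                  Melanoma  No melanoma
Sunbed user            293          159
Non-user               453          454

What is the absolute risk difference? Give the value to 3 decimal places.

0.149

Cells: a = 293, b = 159, c = 453, d = 454.
Risk in exposed = 293/452 = 0.648230; risk in unexposed = 453/907 = 0.499449.
Risk difference = 0.648230 − 0.499449 = 0.148781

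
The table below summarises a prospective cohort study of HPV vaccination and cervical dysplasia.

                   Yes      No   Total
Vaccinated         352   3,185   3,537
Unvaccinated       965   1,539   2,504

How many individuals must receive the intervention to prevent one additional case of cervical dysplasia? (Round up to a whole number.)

4

Risk in treated group = 352/3537 = 0.09952; risk in control = 965/2504 = 0.38538.
Absolute risk reduction = 0.38538 − 0.09952 = 0.28586
NNT = 1 / ARR = 1 / 0.28586 = 3.498 → round up → 4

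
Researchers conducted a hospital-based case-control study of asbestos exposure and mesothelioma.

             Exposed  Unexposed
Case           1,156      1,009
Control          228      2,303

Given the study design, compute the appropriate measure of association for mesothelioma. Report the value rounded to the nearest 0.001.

Reading the table with exposure as columns: a = 1156 (Exposed, case), b = 228 (Exposed, non-case), c = 1009 (Unexposed, case), d = 2303.
This is a hospital-based case-control study: participants were sampled on outcome status, so risks in the source population cannot be estimated directly — relative risk is not valid here. The odds ratio is the appropriate measure.
OR = (a·d)/(b·c) = (1156 × 2303) / (228 × 1009) = 2662268 / 230052 = 11.57246

11.572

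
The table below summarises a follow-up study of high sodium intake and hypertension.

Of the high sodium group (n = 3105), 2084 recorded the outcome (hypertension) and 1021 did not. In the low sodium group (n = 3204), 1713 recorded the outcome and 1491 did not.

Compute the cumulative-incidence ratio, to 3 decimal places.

From the description: a = 2084, b = 1021, c = 1713, d = 1491.
Risk in exposed = 2084/3105 = 0.67118; risk in unexposed = 1713/3204 = 0.53464.
RR = 0.67118 / 0.53464 = 1.25537
The risk among the exposed is 1.26 times that among the unexposed.

1.255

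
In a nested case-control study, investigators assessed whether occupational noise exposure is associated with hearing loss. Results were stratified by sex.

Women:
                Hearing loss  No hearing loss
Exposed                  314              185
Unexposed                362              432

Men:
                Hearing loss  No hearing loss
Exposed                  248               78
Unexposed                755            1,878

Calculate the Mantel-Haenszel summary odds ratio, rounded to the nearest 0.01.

3.66

OR_MH = Σ(aᵢdᵢ/nᵢ) / Σ(bᵢcᵢ/nᵢ), where nᵢ is the stratum total.
Stratum 1 (Women): n = 1293; a·d/n = 314·432/1293 = 104.9095; b·c/n = 185·362/1293 = 51.7943
Stratum 2 (Men): n = 2959; a·d/n = 248·1878/2959 = 157.3991; b·c/n = 78·755/2959 = 19.9020
OR_MH = (104.9095 + 157.3991) / (51.7943 + 19.9020) = 262.3086 / 71.6963 = 3.65861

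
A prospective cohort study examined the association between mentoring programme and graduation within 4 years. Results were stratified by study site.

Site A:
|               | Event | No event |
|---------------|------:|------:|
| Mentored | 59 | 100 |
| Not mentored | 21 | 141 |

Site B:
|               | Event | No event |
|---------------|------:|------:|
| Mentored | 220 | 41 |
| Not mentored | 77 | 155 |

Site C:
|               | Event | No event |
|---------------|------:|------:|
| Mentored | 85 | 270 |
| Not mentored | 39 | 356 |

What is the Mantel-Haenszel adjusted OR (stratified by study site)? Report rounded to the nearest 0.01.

OR_MH = Σ(aᵢdᵢ/nᵢ) / Σ(bᵢcᵢ/nᵢ), where nᵢ is the stratum total.
Stratum 1 (Site A): n = 321; a·d/n = 59·141/321 = 25.9159; b·c/n = 100·21/321 = 6.5421
Stratum 2 (Site B): n = 493; a·d/n = 220·155/493 = 69.1684; b·c/n = 41·77/493 = 6.4037
Stratum 3 (Site C): n = 750; a·d/n = 85·356/750 = 40.3467; b·c/n = 270·39/750 = 14.0400
OR_MH = (25.9159 + 69.1684 + 40.3467) / (6.5421 + 6.4037 + 14.0400) = 135.4309 / 26.9857 = 5.01862

5.02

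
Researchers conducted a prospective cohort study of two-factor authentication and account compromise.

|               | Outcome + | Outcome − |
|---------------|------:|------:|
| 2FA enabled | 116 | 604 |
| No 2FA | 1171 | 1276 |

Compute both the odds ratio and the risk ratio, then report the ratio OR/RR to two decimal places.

Cells: a = 116, b = 604, c = 1171, d = 1276.
OR = (116·1276)/(604·1171) = 148016/707284 = 0.20927
Risk in exposed = 116/720 = 0.16111; risk in unexposed = 1171/2447 = 0.47855; RR = 0.33667
OR/RR = 0.20927 / 0.33667 = 0.62160
The outcome is not rare, so the OR lies further from 1 than the RR.

0.62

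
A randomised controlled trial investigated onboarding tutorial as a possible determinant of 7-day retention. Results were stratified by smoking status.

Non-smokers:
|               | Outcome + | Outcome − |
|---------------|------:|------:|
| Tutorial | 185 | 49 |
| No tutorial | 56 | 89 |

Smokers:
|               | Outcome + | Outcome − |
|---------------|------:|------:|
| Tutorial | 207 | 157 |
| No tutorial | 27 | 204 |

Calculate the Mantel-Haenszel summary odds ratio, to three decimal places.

7.965

OR_MH = Σ(aᵢdᵢ/nᵢ) / Σ(bᵢcᵢ/nᵢ), where nᵢ is the stratum total.
Stratum 1 (Non-smokers): n = 379; a·d/n = 185·89/379 = 43.4433; b·c/n = 49·56/379 = 7.2401
Stratum 2 (Smokers): n = 595; a·d/n = 207·204/595 = 70.9714; b·c/n = 157·27/595 = 7.1244
OR_MH = (43.4433 + 70.9714) / (7.2401 + 7.1244) = 114.4147 / 14.3645 = 7.96512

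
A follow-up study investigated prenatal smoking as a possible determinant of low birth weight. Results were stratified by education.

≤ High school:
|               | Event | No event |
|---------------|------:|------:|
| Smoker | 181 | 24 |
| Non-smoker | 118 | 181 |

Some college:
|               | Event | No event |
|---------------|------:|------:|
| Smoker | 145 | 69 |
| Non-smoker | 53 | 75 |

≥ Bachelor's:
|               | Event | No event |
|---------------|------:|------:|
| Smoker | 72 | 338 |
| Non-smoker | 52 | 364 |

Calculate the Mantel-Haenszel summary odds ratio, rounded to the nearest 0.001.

3.419

OR_MH = Σ(aᵢdᵢ/nᵢ) / Σ(bᵢcᵢ/nᵢ), where nᵢ is the stratum total.
Stratum 1 (≤ High school): n = 504; a·d/n = 181·181/504 = 65.0020; b·c/n = 24·118/504 = 5.6190
Stratum 2 (Some college): n = 342; a·d/n = 145·75/342 = 31.7982; b·c/n = 69·53/342 = 10.6930
Stratum 3 (≥ Bachelor's): n = 826; a·d/n = 72·364/826 = 31.7288; b·c/n = 338·52/826 = 21.2785
OR_MH = (65.0020 + 31.7982 + 31.7288) / (5.6190 + 10.6930 + 21.2785) = 128.5290 / 37.5905 = 3.41919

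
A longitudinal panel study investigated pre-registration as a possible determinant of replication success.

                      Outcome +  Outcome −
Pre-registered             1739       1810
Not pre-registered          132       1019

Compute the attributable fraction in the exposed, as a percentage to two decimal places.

Cells: a = 1739, b = 1810, c = 132, d = 1019.
Risk in exposed = 1739/3549 = 0.49000; risk in unexposed = 132/1151 = 0.11468.
RR = 0.49000/0.11468 = 4.27263
AR% = (RR − 1)/RR × 100 = (4.27263 − 1)/4.27263 × 100 = 76.5952%

76.60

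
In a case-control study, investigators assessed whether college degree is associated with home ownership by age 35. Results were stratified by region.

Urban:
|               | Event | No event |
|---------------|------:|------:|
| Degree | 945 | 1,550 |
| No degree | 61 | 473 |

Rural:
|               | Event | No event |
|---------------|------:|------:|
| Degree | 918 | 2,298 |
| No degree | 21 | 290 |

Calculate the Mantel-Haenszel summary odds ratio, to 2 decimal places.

4.97

OR_MH = Σ(aᵢdᵢ/nᵢ) / Σ(bᵢcᵢ/nᵢ), where nᵢ is the stratum total.
Stratum 1 (Urban): n = 3029; a·d/n = 945·473/3029 = 147.5685; b·c/n = 1550·61/3029 = 31.2149
Stratum 2 (Rural): n = 3527; a·d/n = 918·290/3527 = 75.4806; b·c/n = 2298·21/3527 = 13.6824
OR_MH = (147.5685 + 75.4806) / (31.2149 + 13.6824) = 223.0491 / 44.8974 = 4.96798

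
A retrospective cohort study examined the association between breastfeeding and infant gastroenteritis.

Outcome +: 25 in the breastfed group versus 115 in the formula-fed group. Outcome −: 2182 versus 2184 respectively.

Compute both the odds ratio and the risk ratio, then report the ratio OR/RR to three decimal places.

0.961

From the description: a = 25, b = 2182, c = 115, d = 2184.
OR = (25·2184)/(2182·115) = 54600/250930 = 0.21759
Risk in exposed = 25/2207 = 0.01133; risk in unexposed = 115/2299 = 0.05002; RR = 0.22645
OR/RR = 0.21759 / 0.22645 = 0.96086
The outcome is rare in both groups, so OR ≈ RR (ratio near 1).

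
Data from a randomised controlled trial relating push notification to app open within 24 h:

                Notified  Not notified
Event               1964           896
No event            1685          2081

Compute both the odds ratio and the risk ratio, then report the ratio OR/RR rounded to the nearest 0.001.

Reading the table with exposure as columns: a = 1964 (Notified, case), b = 1685 (Notified, non-case), c = 896 (Not notified, case), d = 2081.
OR = (1964·2081)/(1685·896) = 4087084/1509760 = 2.70711
Risk in exposed = 1964/3649 = 0.53823; risk in unexposed = 896/2977 = 0.30097; RR = 1.78829
OR/RR = 2.70711 / 1.78829 = 1.51380
The outcome is not rare, so the OR lies further from 1 than the RR.

1.514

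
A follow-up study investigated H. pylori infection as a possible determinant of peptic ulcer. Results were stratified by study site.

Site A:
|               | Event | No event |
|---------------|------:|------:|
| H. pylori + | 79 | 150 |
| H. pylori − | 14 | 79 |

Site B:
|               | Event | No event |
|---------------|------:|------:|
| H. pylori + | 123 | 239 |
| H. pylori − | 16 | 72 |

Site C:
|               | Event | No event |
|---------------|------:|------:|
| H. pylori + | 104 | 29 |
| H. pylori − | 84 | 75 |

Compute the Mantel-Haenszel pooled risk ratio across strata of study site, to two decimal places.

1.69

RR_MH = Σ(aᵢ·n₀ᵢ/nᵢ) / Σ(cᵢ·n₁ᵢ/nᵢ), with n₁ᵢ = aᵢ+bᵢ (exposed), n₀ᵢ = cᵢ+dᵢ (unexposed), nᵢ = n₁ᵢ+n₀ᵢ.
Stratum 1 (Site A): n₁ = 229, n₀ = 93, n = 322; a·n₀/n = 79·93/322 = 22.8168; c·n₁/n = 14·229/322 = 9.9565
Stratum 2 (Site B): n₁ = 362, n₀ = 88, n = 450; a·n₀/n = 123·88/450 = 24.0533; c·n₁/n = 16·362/450 = 12.8711
Stratum 3 (Site C): n₁ = 133, n₀ = 159, n = 292; a·n₀/n = 104·159/292 = 56.6301; c·n₁/n = 84·133/292 = 38.2603
RR_MH = (22.8168 + 24.0533 + 56.6301) / (9.9565 + 12.8711 + 38.2603) = 103.5002 / 61.0879 = 1.69428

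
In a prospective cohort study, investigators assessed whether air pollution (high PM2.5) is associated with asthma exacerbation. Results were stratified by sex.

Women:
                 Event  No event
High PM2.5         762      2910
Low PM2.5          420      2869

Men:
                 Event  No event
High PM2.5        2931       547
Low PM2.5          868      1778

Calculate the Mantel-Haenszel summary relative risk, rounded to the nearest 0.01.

2.28

RR_MH = Σ(aᵢ·n₀ᵢ/nᵢ) / Σ(cᵢ·n₁ᵢ/nᵢ), with n₁ᵢ = aᵢ+bᵢ (exposed), n₀ᵢ = cᵢ+dᵢ (unexposed), nᵢ = n₁ᵢ+n₀ᵢ.
Stratum 1 (Women): n₁ = 3672, n₀ = 3289, n = 6961; a·n₀/n = 762·3289/6961 = 360.0371; c·n₁/n = 420·3672/6961 = 221.5544
Stratum 2 (Men): n₁ = 3478, n₀ = 2646, n = 6124; a·n₀/n = 2931·2646/6124 = 1266.3988; c·n₁/n = 868·3478/6124 = 492.9628
RR_MH = (360.0371 + 1266.3988) / (221.5544 + 492.9628) = 1626.4358 / 714.5171 = 2.27627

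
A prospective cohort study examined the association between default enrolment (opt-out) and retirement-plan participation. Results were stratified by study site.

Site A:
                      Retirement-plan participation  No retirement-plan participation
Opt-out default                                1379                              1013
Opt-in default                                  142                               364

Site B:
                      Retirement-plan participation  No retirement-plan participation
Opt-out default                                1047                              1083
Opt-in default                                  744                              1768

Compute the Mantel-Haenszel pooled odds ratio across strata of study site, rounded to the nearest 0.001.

2.562

OR_MH = Σ(aᵢdᵢ/nᵢ) / Σ(bᵢcᵢ/nᵢ), where nᵢ is the stratum total.
Stratum 1 (Site A): n = 2898; a·d/n = 1379·364/2898 = 173.2077; b·c/n = 1013·142/2898 = 49.6363
Stratum 2 (Site B): n = 4642; a·d/n = 1047·1768/4642 = 398.7712; b·c/n = 1083·744/4642 = 173.5786
OR_MH = (173.2077 + 398.7712) / (49.6363 + 173.5786) = 571.9789 / 223.2149 = 2.56246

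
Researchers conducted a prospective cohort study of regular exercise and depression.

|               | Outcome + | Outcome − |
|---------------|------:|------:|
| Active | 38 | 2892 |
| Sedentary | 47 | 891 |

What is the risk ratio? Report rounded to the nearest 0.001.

0.259

Cells: a = 38, b = 2892, c = 47, d = 891.
Risk in exposed = 38/2930 = 0.01297; risk in unexposed = 47/938 = 0.05011.
RR = 0.01297 / 0.05011 = 0.25883
The risk is 74% lower among the exposed than among the unexposed.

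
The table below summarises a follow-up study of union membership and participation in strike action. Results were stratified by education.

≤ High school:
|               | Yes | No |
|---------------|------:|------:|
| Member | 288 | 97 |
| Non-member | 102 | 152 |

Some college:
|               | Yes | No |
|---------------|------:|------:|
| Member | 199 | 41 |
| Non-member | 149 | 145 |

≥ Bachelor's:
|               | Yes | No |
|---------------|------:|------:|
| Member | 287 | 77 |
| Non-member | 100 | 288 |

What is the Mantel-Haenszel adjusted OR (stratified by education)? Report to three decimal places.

6.255

OR_MH = Σ(aᵢdᵢ/nᵢ) / Σ(bᵢcᵢ/nᵢ), where nᵢ is the stratum total.
Stratum 1 (≤ High school): n = 639; a·d/n = 288·152/639 = 68.5070; b·c/n = 97·102/639 = 15.4836
Stratum 2 (Some college): n = 534; a·d/n = 199·145/534 = 54.0356; b·c/n = 41·149/534 = 11.4401
Stratum 3 (≥ Bachelor's): n = 752; a·d/n = 287·288/752 = 109.9149; b·c/n = 77·100/752 = 10.2394
OR_MH = (68.5070 + 54.0356 + 109.9149) / (15.4836 + 11.4401 + 10.2394) = 232.4575 / 37.1630 = 6.25508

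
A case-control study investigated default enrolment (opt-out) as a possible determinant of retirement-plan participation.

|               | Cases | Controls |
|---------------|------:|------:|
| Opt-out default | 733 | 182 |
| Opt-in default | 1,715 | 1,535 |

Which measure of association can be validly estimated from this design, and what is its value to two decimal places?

3.60

Cells: a = 733, b = 182, c = 1715, d = 1535.
This is a case-control study: participants were sampled on outcome status, so risks in the source population cannot be estimated directly — relative risk is not valid here. The odds ratio is the appropriate measure.
OR = (a·d)/(b·c) = (733 × 1535) / (182 × 1715) = 1125155 / 312130 = 3.60476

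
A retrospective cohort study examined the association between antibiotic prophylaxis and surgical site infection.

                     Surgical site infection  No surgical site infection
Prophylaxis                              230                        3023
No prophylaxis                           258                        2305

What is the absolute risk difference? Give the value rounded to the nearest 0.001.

Cells: a = 230, b = 3023, c = 258, d = 2305.
Risk in exposed = 230/3253 = 0.070704; risk in unexposed = 258/2563 = 0.100663.
Risk difference = 0.070704 − 0.100663 = -0.029959

-0.030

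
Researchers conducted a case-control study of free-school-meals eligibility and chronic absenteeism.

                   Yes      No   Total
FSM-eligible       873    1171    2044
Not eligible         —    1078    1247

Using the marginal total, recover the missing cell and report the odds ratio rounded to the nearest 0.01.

The missing cell is in the unexposed row: 1247 − 1078 = 169.
So a = 873, b = 1171, c = 169, d = 1078.
OR = (a·d)/(b·c) = (873 × 1078) / (1171 × 169) = 941094 / 197899 = 4.75543

4.76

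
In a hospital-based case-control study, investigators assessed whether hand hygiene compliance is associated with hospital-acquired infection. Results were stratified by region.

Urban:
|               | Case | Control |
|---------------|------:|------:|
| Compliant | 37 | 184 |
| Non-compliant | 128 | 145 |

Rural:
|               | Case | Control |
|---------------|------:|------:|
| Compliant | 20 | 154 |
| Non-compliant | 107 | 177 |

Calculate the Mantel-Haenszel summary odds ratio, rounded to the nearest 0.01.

0.22

OR_MH = Σ(aᵢdᵢ/nᵢ) / Σ(bᵢcᵢ/nᵢ), where nᵢ is the stratum total.
Stratum 1 (Urban): n = 494; a·d/n = 37·145/494 = 10.8603; b·c/n = 184·128/494 = 47.6761
Stratum 2 (Rural): n = 458; a·d/n = 20·177/458 = 7.7293; b·c/n = 154·107/458 = 35.9782
OR_MH = (10.8603 + 7.7293) / (47.6761 + 35.9782) = 18.5896 / 83.6543 = 0.22222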